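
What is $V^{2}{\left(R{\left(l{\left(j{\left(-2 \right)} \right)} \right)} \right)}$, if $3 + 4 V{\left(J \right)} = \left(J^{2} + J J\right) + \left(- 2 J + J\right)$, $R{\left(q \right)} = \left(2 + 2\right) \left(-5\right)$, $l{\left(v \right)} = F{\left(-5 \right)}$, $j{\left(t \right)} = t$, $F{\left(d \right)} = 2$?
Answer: $\frac{667489}{16} \approx 41718.0$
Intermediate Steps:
$l{\left(v \right)} = 2$
$R{\left(q \right)} = -20$ ($R{\left(q \right)} = 4 \left(-5\right) = -20$)
$V{\left(J \right)} = - \frac{3}{4} + \frac{J^{2}}{2} - \frac{J}{4}$ ($V{\left(J \right)} = - \frac{3}{4} + \frac{\left(J^{2} + J J\right) + \left(- 2 J + J\right)}{4} = - \frac{3}{4} + \frac{\left(J^{2} + J^{2}\right) - J}{4} = - \frac{3}{4} + \frac{2 J^{2} - J}{4} = - \frac{3}{4} + \frac{- J + 2 J^{2}}{4} = - \frac{3}{4} + \left(\frac{J^{2}}{2} - \frac{J}{4}\right) = - \frac{3}{4} + \frac{J^{2}}{2} - \frac{J}{4}$)
$V^{2}{\left(R{\left(l{\left(j{\left(-2 \right)} \right)} \right)} \right)} = \left(- \frac{3}{4} + \frac{\left(-20\right)^{2}}{2} - -5\right)^{2} = \left(- \frac{3}{4} + \frac{1}{2} \cdot 400 + 5\right)^{2} = \left(- \frac{3}{4} + 200 + 5\right)^{2} = \left(\frac{817}{4}\right)^{2} = \frac{667489}{16}$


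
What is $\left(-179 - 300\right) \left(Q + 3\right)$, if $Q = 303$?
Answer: $-146574$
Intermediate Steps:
$\left(-179 - 300\right) \left(Q + 3\right) = \left(-179 - 300\right) \left(303 + 3\right) = \left(-179 - 300\right) 306 = \left(-479\right) 306 = -146574$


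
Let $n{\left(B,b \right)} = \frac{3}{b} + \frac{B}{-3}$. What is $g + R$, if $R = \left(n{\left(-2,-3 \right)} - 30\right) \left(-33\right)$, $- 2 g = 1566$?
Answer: $218$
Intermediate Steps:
$g = -783$ ($g = \left(- \frac{1}{2}\right) 1566 = -783$)
$n{\left(B,b \right)} = \frac{3}{b} - \frac{B}{3}$ ($n{\left(B,b \right)} = \frac{3}{b} + B \left(- \frac{1}{3}\right) = \frac{3}{b} - \frac{B}{3}$)
$R = 1001$ ($R = \left(\left(\frac{3}{-3} - - \frac{2}{3}\right) - 30\right) \left(-33\right) = \left(\left(3 \left(- \frac{1}{3}\right) + \frac{2}{3}\right) - 30\right) \left(-33\right) = \left(\left(-1 + \frac{2}{3}\right) - 30\right) \left(-33\right) = \left(- \frac{1}{3} - 30\right) \left(-33\right) = \left(- \frac{91}{3}\right) \left(-33\right) = 1001$)
$g + R = -783 + 1001 = 218$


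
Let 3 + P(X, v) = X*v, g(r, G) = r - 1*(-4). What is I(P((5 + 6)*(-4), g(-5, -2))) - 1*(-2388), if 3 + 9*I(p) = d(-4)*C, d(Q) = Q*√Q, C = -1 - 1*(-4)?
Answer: 7163/3 - 8*I/3 ≈ 2387.7 - 2.6667*I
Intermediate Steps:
C = 3 (C = -1 + 4 = 3)
d(Q) = Q^(3/2)
g(r, G) = 4 + r (g(r, G) = r + 4 = 4 + r)
P(X, v) = -3 + X*v
I(p) = -⅓ - 8*I/3 (I(p) = -⅓ + ((-4)^(3/2)*3)/9 = -⅓ + (-8*I*3)/9 = -⅓ + (-24*I)/9 = -⅓ - 8*I/3)
I(P((5 + 6)*(-4), g(-5, -2))) - 1*(-2388) = (-⅓ - 8*I/3) - 1*(-2388) = (-⅓ - 8*I/3) + 2388 = 7163/3 - 8*I/3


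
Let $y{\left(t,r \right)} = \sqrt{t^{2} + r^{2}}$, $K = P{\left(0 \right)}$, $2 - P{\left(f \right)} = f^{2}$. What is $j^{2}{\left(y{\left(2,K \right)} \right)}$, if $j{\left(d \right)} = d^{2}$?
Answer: $64$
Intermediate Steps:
$P{\left(f \right)} = 2 - f^{2}$
$K = 2$ ($K = 2 - 0^{2} = 2 - 0 = 2 + 0 = 2$)
$y{\left(t,r \right)} = \sqrt{r^{2} + t^{2}}$
$j^{2}{\left(y{\left(2,K \right)} \right)} = \left(\left(\sqrt{2^{2} + 2^{2}}\right)^{2}\right)^{2} = \left(\left(\sqrt{4 + 4}\right)^{2}\right)^{2} = \left(\left(\sqrt{8}\right)^{2}\right)^{2} = \left(\left(2 \sqrt{2}\right)^{2}\right)^{2} = 8^{2} = 64$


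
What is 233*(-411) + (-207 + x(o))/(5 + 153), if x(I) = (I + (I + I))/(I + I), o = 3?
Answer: -30261519/316 ≈ -95764.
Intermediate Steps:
x(I) = 3/2 (x(I) = (I + 2*I)/((2*I)) = (3*I)*(1/(2*I)) = 3/2)
233*(-411) + (-207 + x(o))/(5 + 153) = 233*(-411) + (-207 + 3/2)/(5 + 153) = -95763 - 411/2/158 = -95763 - 411/2*1/158 = -95763 - 411/316 = -30261519/316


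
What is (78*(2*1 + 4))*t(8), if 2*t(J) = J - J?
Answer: 0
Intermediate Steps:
t(J) = 0 (t(J) = (J - J)/2 = (½)*0 = 0)
(78*(2*1 + 4))*t(8) = (78*(2*1 + 4))*0 = (78*(2 + 4))*0 = (78*6)*0 = 468*0 = 0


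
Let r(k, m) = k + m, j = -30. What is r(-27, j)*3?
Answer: -171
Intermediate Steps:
r(-27, j)*3 = (-27 - 30)*3 = -57*3 = -171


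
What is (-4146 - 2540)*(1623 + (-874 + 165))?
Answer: -6111004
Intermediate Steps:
(-4146 - 2540)*(1623 + (-874 + 165)) = -6686*(1623 - 709) = -6686*914 = -6111004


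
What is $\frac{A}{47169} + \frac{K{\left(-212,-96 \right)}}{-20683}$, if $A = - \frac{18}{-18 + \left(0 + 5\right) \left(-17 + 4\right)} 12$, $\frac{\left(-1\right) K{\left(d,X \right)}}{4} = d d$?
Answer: $\frac{26067865240}{2999055683} \approx 8.692$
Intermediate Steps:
$K{\left(d,X \right)} = - 4 d^{2}$ ($K{\left(d,X \right)} = - 4 d d = - 4 d^{2}$)
$A = \frac{216}{83}$ ($A = - \frac{18}{-18 + 5 \left(-13\right)} 12 = - \frac{18}{-18 - 65} \cdot 12 = - \frac{18}{-83} \cdot 12 = \left(-18\right) \left(- \frac{1}{83}\right) 12 = \frac{18}{83} \cdot 12 = \frac{216}{83} \approx 2.6024$)
$\frac{A}{47169} + \frac{K{\left(-212,-96 \right)}}{-20683} = \frac{216}{83 \cdot 47169} + \frac{\left(-4\right) \left(-212\right)^{2}}{-20683} = \frac{216}{83} \cdot \frac{1}{47169} + \left(-4\right) 44944 \left(- \frac{1}{20683}\right) = \frac{8}{145001} - - \frac{179776}{20683} = \frac{8}{145001} + \frac{179776}{20683} = \frac{26067865240}{2999055683}$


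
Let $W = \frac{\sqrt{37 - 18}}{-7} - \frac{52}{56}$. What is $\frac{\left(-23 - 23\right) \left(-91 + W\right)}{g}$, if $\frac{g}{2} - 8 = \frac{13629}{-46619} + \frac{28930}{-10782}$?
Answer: $\frac{7439412981429}{17678730412} + \frac{5780429667 \sqrt{19}}{8839365206} \approx 423.66$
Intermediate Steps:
$g = \frac{2525532916}{251323029}$ ($g = 16 + 2 \left(\frac{13629}{-46619} + \frac{28930}{-10782}\right) = 16 + 2 \left(13629 \left(- \frac{1}{46619}\right) + 28930 \left(- \frac{1}{10782}\right)\right) = 16 + 2 \left(- \frac{13629}{46619} - \frac{14465}{5391}\right) = 16 + 2 \left(- \frac{747817774}{251323029}\right) = 16 - \frac{1495635548}{251323029} = \frac{2525532916}{251323029} \approx 10.049$)
$W = - \frac{13}{14} - \frac{\sqrt{19}}{7}$ ($W = \sqrt{19} \left(- \frac{1}{7}\right) - \frac{13}{14} = - \frac{\sqrt{19}}{7} - \frac{13}{14} = - \frac{13}{14} - \frac{\sqrt{19}}{7} \approx -1.5513$)
$\frac{\left(-23 - 23\right) \left(-91 + W\right)}{g} = \frac{\left(-23 - 23\right) \left(-91 - \left(\frac{13}{14} + \frac{\sqrt{19}}{7}\right)\right)}{\frac{2525532916}{251323029}} = - 46 \left(- \frac{1287}{14} - \frac{\sqrt{19}}{7}\right) \frac{251323029}{2525532916} = \left(\frac{29601}{7} + \frac{46 \sqrt{19}}{7}\right) \frac{251323029}{2525532916} = \frac{7439412981429}{17678730412} + \frac{5780429667 \sqrt{19}}{8839365206}$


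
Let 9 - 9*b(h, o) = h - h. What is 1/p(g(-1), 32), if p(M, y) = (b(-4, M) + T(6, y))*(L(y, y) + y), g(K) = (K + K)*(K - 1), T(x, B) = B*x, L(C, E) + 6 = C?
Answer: 1/11194 ≈ 8.9334e-5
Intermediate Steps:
L(C, E) = -6 + C
b(h, o) = 1 (b(h, o) = 1 - (h - h)/9 = 1 - 1/9*0 = 1 + 0 = 1)
g(K) = 2*K*(-1 + K) (g(K) = (2*K)*(-1 + K) = 2*K*(-1 + K))
p(M, y) = (1 + 6*y)*(-6 + 2*y) (p(M, y) = (1 + y*6)*((-6 + y) + y) = (1 + 6*y)*(-6 + 2*y))
1/p(g(-1), 32) = 1/(-6 - 34*32 + 12*32**2) = 1/(-6 - 1088 + 12*1024) = 1/(-6 - 1088 + 12288) = 1/11194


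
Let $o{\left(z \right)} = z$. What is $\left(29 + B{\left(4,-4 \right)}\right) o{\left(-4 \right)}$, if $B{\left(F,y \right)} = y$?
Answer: $-100$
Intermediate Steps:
$\left(29 + B{\left(4,-4 \right)}\right) o{\left(-4 \right)} = \left(29 - 4\right) \left(-4\right) = 25 \left(-4\right) = -100$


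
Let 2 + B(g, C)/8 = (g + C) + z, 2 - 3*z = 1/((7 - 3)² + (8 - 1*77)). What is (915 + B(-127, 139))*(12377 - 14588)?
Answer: -117227957/53 ≈ -2.2118e+6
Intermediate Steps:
z = 107/159 (z = ⅔ - 1/(3*((7 - 3)² + (8 - 1*77))) = ⅔ - 1/(3*(4² + (8 - 77))) = ⅔ - 1/(3*(16 - 69)) = ⅔ - ⅓/(-53) = ⅔ - ⅓*(-1/53) = ⅔ + 1/159 = 107/159 ≈ 0.67296)
B(g, C) = -1688/159 + 8*C + 8*g (B(g, C) = -16 + 8*((g + C) + 107/159) = -16 + 8*((C + g) + 107/159) = -16 + 8*(107/159 + C + g) = -16 + (856/159 + 8*C + 8*g) = -1688/159 + 8*C + 8*g)
(915 + B(-127, 139))*(12377 - 14588) = (915 + (-1688/159 + 8*139 + 8*(-127)))*(12377 - 14588) = (915 + (-1688/159 + 1112 - 1016))*(-2211) = (915 + 13576/159)*(-2211) = (159061/159)*(-2211) = -117227957/53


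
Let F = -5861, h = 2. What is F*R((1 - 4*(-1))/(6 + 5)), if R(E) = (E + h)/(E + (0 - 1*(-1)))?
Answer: -158247/16 ≈ -9890.4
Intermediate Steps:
R(E) = (2 + E)/(1 + E) (R(E) = (E + 2)/(E + (0 - 1*(-1))) = (2 + E)/(E + (0 + 1)) = (2 + E)/(E + 1) = (2 + E)/(1 + E))
F*R((1 - 4*(-1))/(6 + 5)) = -5861*(2 + (1 - 4*(-1))/(6 + 5))/(1 + (1 - 4*(-1))/(6 + 5)) = -5861*(2 + (1 + 4)/11)/(1 + (1 + 4)/11) = -5861*(2 + 5*(1/11))/(1 + 5*(1/11)) = -5861*(2 + 5/11)/(1 + 5/11) = -5861*27/(16/11*11) = -64471*27/(16*11) = -5861*27/16 = -158247/16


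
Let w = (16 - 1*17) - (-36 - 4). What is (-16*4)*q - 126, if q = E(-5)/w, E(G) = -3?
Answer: -1574/13 ≈ -121.08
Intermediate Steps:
w = 39 (w = (16 - 17) - 1*(-40) = -1 + 40 = 39)
q = -1/13 (q = -3/39 = -3*1/39 = -1/13 ≈ -0.076923)
(-16*4)*q - 126 = -16*4*(-1/13) - 126 = -64*(-1/13) - 126 = 64/13 - 126 = -1574/13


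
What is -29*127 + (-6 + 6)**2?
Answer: -3683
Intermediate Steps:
-29*127 + (-6 + 6)**2 = -3683 + 0**2 = -3683 + 0 = -3683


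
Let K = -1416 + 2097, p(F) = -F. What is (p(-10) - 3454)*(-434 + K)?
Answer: -850668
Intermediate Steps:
K = 681
(p(-10) - 3454)*(-434 + K) = (-1*(-10) - 3454)*(-434 + 681) = (10 - 3454)*247 = -3444*247 = -850668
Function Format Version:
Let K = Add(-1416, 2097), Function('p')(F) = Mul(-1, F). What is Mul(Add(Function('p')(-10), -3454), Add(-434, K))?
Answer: -850668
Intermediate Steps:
K = 681
Mul(Add(Function('p')(-10), -3454), Add(-434, K)) = Mul(Add(Mul(-1, -10), -3454), Add(-434, 681)) = Mul(Add(10, -3454), 247) = Mul(-3444, 247) = -850668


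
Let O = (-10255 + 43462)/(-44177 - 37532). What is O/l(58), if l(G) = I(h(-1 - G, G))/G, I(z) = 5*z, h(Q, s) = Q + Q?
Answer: 963003/24104155 ≈ 0.039952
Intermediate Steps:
h(Q, s) = 2*Q
O = -33207/81709 (O = 33207/(-81709) = 33207*(-1/81709) = -33207/81709 ≈ -0.40641)
l(G) = (-10 - 10*G)/G (l(G) = (5*(2*(-1 - G)))/G = (5*(-2 - 2*G))/G = (-10 - 10*G)/G)
O/l(58) = -33207/(81709*(-10 - 10/58)) = -33207/(81709*(-10 - 10*1/58)) = -33207/(81709*(-10 - 5/29)) = -33207/(81709*(-295/29)) = -33207/81709*(-29/295) = 963003/24104155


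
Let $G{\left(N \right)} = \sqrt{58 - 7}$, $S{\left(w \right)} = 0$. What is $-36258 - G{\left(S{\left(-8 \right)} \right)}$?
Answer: $-36258 - \sqrt{51} \approx -36265.0$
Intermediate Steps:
$G{\left(N \right)} = \sqrt{51}$
$-36258 - G{\left(S{\left(-8 \right)} \right)} = -36258 - \sqrt{51}$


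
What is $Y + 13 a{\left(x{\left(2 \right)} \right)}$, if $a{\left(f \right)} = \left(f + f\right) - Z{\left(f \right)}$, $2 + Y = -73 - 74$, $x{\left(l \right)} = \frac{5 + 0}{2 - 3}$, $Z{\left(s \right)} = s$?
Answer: $-214$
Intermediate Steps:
$x{\left(l \right)} = -5$ ($x{\left(l \right)} = \frac{5}{-1} = 5 \left(-1\right) = -5$)
$Y = -149$ ($Y = -2 - 147 = -149$)
$a{\left(f \right)} = f$ ($a{\left(f \right)} = \left(f + f\right) - f = 2 f - f = f$)
$Y + 13 a{\left(x{\left(2 \right)} \right)} = -149 + 13 \left(-5\right) = -149 - 65 = -214$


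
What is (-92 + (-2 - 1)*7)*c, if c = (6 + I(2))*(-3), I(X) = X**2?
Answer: 3390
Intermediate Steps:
c = -30 (c = (6 + 2**2)*(-3) = (6 + 4)*(-3) = 10*(-3) = -30)
(-92 + (-2 - 1)*7)*c = (-92 + (-2 - 1)*7)*(-30) = (-92 - 3*7)*(-30) = (-92 - 21)*(-30) = -113*(-30) = 3390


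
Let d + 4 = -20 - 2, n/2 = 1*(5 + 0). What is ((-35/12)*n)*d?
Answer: 2275/3 ≈ 758.33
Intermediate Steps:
n = 10 (n = 2*(1*(5 + 0)) = 2*(1*5) = 2*5 = 10)
d = -26 (d = -4 + (-20 - 2) = -4 - 22 = -26)
((-35/12)*n)*d = (-35/12*10)*(-26) = (-35*1/12*10)*(-26) = -35/12*10*(-26) = -175/6*(-26) = 2275/3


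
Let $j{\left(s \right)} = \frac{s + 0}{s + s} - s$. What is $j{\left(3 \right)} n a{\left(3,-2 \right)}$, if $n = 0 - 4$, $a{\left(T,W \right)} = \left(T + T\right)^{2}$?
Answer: $360$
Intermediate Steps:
$a{\left(T,W \right)} = 4 T^{2}$ ($a{\left(T,W \right)} = \left(2 T\right)^{2} = 4 T^{2}$)
$j{\left(s \right)} = \frac{1}{2} - s$ ($j{\left(s \right)} = \frac{s}{2 s} - s = s \frac{1}{2 s} - s = \frac{1}{2} - s$)
$n = -4$
$j{\left(3 \right)} n a{\left(3,-2 \right)} = \left(\frac{1}{2} - 3\right) \left(-4\right) 4 \cdot 3^{2} = \left(\frac{1}{2} - 3\right) \left(-4\right) 4 \cdot 9 = \left(- \frac{5}{2}\right) \left(-4\right) 36 = 10 \cdot 36 = 360$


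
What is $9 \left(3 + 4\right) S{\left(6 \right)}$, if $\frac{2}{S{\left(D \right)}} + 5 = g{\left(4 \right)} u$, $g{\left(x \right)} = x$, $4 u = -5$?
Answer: $- \frac{63}{5} \approx -12.6$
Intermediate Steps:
$u = - \frac{5}{4}$ ($u = \frac{1}{4} \left(-5\right) = - \frac{5}{4} \approx -1.25$)
$S{\left(D \right)} = - \frac{1}{5}$ ($S{\left(D \right)} = \frac{2}{-5 + 4 \left(- \frac{5}{4}\right)} = \frac{2}{-5 - 5} = \frac{2}{-10} = 2 \left(- \frac{1}{10}\right) = - \frac{1}{5}$)
$9 \left(3 + 4\right) S{\left(6 \right)} = 9 \left(3 + 4\right) \left(- \frac{1}{5}\right) = 9 \cdot 7 \left(- \frac{1}{5}\right) = 63 \left(- \frac{1}{5}\right) = - \frac{63}{5}$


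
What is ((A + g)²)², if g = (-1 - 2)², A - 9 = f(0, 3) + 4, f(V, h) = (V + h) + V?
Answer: 390625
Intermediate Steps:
f(V, h) = h + 2*V
A = 16 (A = 9 + ((3 + 2*0) + 4) = 9 + ((3 + 0) + 4) = 9 + (3 + 4) = 9 + 7 = 16)
g = 9 (g = (-3)² = 9)
((A + g)²)² = ((16 + 9)²)² = (25²)² = 625² = 390625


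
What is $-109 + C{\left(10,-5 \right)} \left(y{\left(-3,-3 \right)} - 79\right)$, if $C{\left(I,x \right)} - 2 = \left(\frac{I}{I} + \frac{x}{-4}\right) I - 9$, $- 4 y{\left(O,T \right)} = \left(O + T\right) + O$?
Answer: $- \frac{10389}{8} \approx -1298.6$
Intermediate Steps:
$y{\left(O,T \right)} = - \frac{O}{2} - \frac{T}{4}$ ($y{\left(O,T \right)} = - \frac{\left(O + T\right) + O}{4} = - \frac{T + 2 O}{4} = - \frac{O}{2} - \frac{T}{4}$)
$C{\left(I,x \right)} = -7 + I \left(1 - \frac{x}{4}\right)$ ($C{\left(I,x \right)} = 2 + \left(\left(\frac{I}{I} + \frac{x}{-4}\right) I - 9\right) = 2 + \left(\left(1 + x \left(- \frac{1}{4}\right)\right) I - 9\right) = 2 + \left(\left(1 - \frac{x}{4}\right) I - 9\right) = 2 + \left(I \left(1 - \frac{x}{4}\right) - 9\right) = 2 + \left(-9 + I \left(1 - \frac{x}{4}\right)\right) = -7 + I \left(1 - \frac{x}{4}\right)$)
$-109 + C{\left(10,-5 \right)} \left(y{\left(-3,-3 \right)} - 79\right) = -109 + \left(-7 + 10 - \frac{5}{2} \left(-5\right)\right) \left(\left(\left(- \frac{1}{2}\right) \left(-3\right) - - \frac{3}{4}\right) - 79\right) = -109 + \left(-7 + 10 + \frac{25}{2}\right) \left(\left(\frac{3}{2} + \frac{3}{4}\right) - 79\right) = -109 + \frac{31 \left(\frac{9}{4} - 79\right)}{2} = -109 + \frac{31}{2} \left(- \frac{307}{4}\right) = -109 - \frac{9517}{8} = - \frac{10389}{8}$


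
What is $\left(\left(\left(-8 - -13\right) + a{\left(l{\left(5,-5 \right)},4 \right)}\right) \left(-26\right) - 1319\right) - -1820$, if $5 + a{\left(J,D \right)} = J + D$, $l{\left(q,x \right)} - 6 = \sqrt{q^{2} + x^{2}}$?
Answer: $241 - 130 \sqrt{2} \approx 57.152$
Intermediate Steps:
$l{\left(q,x \right)} = 6 + \sqrt{q^{2} + x^{2}}$
$a{\left(J,D \right)} = -5 + D + J$ ($a{\left(J,D \right)} = -5 + \left(J + D\right) = -5 + \left(D + J\right) = -5 + D + J$)
$\left(\left(\left(-8 - -13\right) + a{\left(l{\left(5,-5 \right)},4 \right)}\right) \left(-26\right) - 1319\right) - -1820 = \left(\left(\left(-8 - -13\right) + \left(-5 + 4 + \left(6 + \sqrt{5^{2} + \left(-5\right)^{2}}\right)\right)\right) \left(-26\right) - 1319\right) - -1820 = \left(\left(\left(-8 + 13\right) + \left(-5 + 4 + \left(6 + \sqrt{25 + 25}\right)\right)\right) \left(-26\right) - 1319\right) + 1820 = \left(\left(5 + \left(-5 + 4 + \left(6 + \sqrt{50}\right)\right)\right) \left(-26\right) - 1319\right) + 1820 = \left(\left(5 + \left(-5 + 4 + \left(6 + 5 \sqrt{2}\right)\right)\right) \left(-26\right) - 1319\right) + 1820 = \left(\left(5 + \left(5 + 5 \sqrt{2}\right)\right) \left(-26\right) - 1319\right) + 1820 = \left(\left(10 + 5 \sqrt{2}\right) \left(-26\right) - 1319\right) + 1820 = \left(\left(-260 - 130 \sqrt{2}\right) - 1319\right) + 1820 = \left(-1579 - 130 \sqrt{2}\right) + 1820 = 241 - 130 \sqrt{2}$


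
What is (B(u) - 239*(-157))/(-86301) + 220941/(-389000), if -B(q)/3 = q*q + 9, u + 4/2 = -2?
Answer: -33634701241/33571089000 ≈ -1.0019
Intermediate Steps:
u = -4 (u = -2 - 2 = -4)
B(q) = -27 - 3*q² (B(q) = -3*(q*q + 9) = -3*(q² + 9) = -3*(9 + q²) = -27 - 3*q²)
(B(u) - 239*(-157))/(-86301) + 220941/(-389000) = ((-27 - 3*(-4)²) - 239*(-157))/(-86301) + 220941/(-389000) = ((-27 - 3*16) + 37523)*(-1/86301) + 220941*(-1/389000) = ((-27 - 48) + 37523)*(-1/86301) - 220941/389000 = (-75 + 37523)*(-1/86301) - 220941/389000 = 37448*(-1/86301) - 220941/389000 = -37448/86301 - 220941/389000 = -33634701241/33571089000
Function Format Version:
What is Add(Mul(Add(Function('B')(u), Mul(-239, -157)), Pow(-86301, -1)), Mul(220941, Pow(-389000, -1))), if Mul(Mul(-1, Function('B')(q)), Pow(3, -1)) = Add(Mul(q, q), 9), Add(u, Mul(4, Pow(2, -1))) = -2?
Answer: Rational(-33634701241, 33571089000) ≈ -1.0019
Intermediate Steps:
u = -4 (u = Add(-2, -2) = -4)
Function('B')(q) = Add(-27, Mul(-3, Pow(q, 2))) (Function('B')(q) = Mul(-3, Add(Mul(q, q), 9)) = Mul(-3, Add(Pow(q, 2), 9)) = Mul(-3, Add(9, Pow(q, 2))) = Add(-27, Mul(-3, Pow(q, 2))))
Add(Mul(Add(Function('B')(u), Mul(-239, -157)), Pow(-86301, -1)), Mul(220941, Pow(-389000, -1))) = Add(Mul(Add(Add(-27, Mul(-3, Pow(-4, 2))), Mul(-239, -157)), Pow(-86301, -1)), Mul(220941, Pow(-389000, -1))) = Add(Mul(Add(Add(-27, Mul(-3, 16)), 37523), Rational(-1, 86301)), Mul(220941, Rational(-1, 389000))) = Add(Mul(Add(Add(-27, -48), 37523), Rational(-1, 86301)), Rational(-220941, 389000)) = Add(Mul(Add(-75, 37523), Rational(-1, 86301)), Rational(-220941, 389000)) = Add(Mul(37448, Rational(-1, 86301)), Rational(-220941, 389000)) = Add(Rational(-37448, 86301), Rational(-220941, 389000)) = Rational(-33634701241, 33571089000)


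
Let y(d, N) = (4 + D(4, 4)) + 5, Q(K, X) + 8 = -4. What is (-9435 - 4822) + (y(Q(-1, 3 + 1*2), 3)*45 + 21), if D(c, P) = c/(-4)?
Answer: -13876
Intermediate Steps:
Q(K, X) = -12 (Q(K, X) = -8 - 4 = -12)
D(c, P) = -c/4 (D(c, P) = c*(-¼) = -c/4)
y(d, N) = 8 (y(d, N) = (4 - ¼*4) + 5 = (4 - 1) + 5 = 3 + 5 = 8)
(-9435 - 4822) + (y(Q(-1, 3 + 1*2), 3)*45 + 21) = (-9435 - 4822) + (8*45 + 21) = -14257 + (360 + 21) = -14257 + 381 = -13876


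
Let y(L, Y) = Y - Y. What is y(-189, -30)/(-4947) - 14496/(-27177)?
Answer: 4832/9059 ≈ 0.53339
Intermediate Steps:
y(L, Y) = 0
y(-189, -30)/(-4947) - 14496/(-27177) = 0/(-4947) - 14496/(-27177) = 0*(-1/4947) - 14496*(-1/27177) = 0 + 4832/9059 = 4832/9059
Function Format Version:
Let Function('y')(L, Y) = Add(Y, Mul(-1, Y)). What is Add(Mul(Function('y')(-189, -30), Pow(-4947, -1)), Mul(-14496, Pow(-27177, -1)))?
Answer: Rational(4832, 9059) ≈ 0.53339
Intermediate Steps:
Function('y')(L, Y) = 0
Add(Mul(Function('y')(-189, -30), Pow(-4947, -1)), Mul(-14496, Pow(-27177, -1))) = Add(Mul(0, Pow(-4947, -1)), Mul(-14496, Pow(-27177, -1))) = Add(Mul(0, Rational(-1, 4947)), Mul(-14496, Rational(-1, 27177))) = Add(0, Rational(4832, 9059)) = Rational(4832, 9059)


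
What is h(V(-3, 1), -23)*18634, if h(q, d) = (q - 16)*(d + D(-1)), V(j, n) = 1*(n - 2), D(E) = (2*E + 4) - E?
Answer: 6335560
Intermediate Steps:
D(E) = 4 + E (D(E) = (4 + 2*E) - E = 4 + E)
V(j, n) = -2 + n (V(j, n) = 1*(-2 + n) = -2 + n)
h(q, d) = (-16 + q)*(3 + d) (h(q, d) = (q - 16)*(d + (4 - 1)) = (-16 + q)*(d + 3) = (-16 + q)*(3 + d))
h(V(-3, 1), -23)*18634 = (-48 - 16*(-23) + 3*(-2 + 1) - 23*(-2 + 1))*18634 = (-48 + 368 + 3*(-1) - 23*(-1))*18634 = (-48 + 368 - 3 + 23)*18634 = 340*18634 = 6335560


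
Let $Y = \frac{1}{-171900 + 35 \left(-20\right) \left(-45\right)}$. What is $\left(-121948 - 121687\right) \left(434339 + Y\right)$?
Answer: $- \frac{2971430717952473}{28080} \approx -1.0582 \cdot 10^{11}$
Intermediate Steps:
$Y = - \frac{1}{140400}$ ($Y = \frac{1}{-171900 - -31500} = \frac{1}{-171900 + 31500} = \frac{1}{-140400} = - \frac{1}{140400} \approx -7.1225 \cdot 10^{-6}$)
$\left(-121948 - 121687\right) \left(434339 + Y\right) = \left(-121948 - 121687\right) \left(434339 - \frac{1}{140400}\right) = \left(-243635\right) \frac{60981195599}{140400} = - \frac{2971430717952473}{28080}$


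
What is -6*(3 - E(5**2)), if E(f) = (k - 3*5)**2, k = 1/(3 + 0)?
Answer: 3818/3 ≈ 1272.7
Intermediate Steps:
k = 1/3 ≈ 0.33333
E(f) = 1936/9 (E(f) = (1/3 - 3*5)**2 = (1/3 - 15)**2 = (-44/3)**2 = 1936/9)
-6*(3 - E(5**2)) = -6*(3 - 1*1936/9) = -6*(3 - 1936/9) = -6*(-1909/9) = 3818/3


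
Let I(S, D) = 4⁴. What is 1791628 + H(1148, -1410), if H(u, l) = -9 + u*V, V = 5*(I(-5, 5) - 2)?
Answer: 3249579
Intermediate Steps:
I(S, D) = 256
V = 1270 (V = 5*(256 - 2) = 5*254 = 1270)
H(u, l) = -9 + 1270*u (H(u, l) = -9 + u*1270 = -9 + 1270*u)
1791628 + H(1148, -1410) = 1791628 + (-9 + 1270*1148) = 1791628 + (-9 + 1457960) = 1791628 + 1457951 = 3249579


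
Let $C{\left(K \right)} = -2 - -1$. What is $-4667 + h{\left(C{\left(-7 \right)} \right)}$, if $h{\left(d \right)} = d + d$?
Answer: $-4669$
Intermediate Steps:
$C{\left(K \right)} = -1$ ($C{\left(K \right)} = -2 + 1 = -1$)
$h{\left(d \right)} = 2 d$
$-4667 + h{\left(C{\left(-7 \right)} \right)} = -4667 + 2 \left(-1\right) = -4667 - 2 = -4669$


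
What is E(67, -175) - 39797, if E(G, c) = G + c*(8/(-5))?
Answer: -39450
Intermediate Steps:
E(G, c) = G - 8*c/5 (E(G, c) = G + c*(8*(-⅕)) = G + c*(-8/5) = G - 8*c/5)
E(67, -175) - 39797 = (67 - 8/5*(-175)) - 39797 = (67 + 280) - 39797 = 347 - 39797 = -39450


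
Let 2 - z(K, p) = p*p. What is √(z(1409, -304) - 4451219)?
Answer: I*√4543633 ≈ 2131.6*I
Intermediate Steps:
z(K, p) = 2 - p² (z(K, p) = 2 - p*p = 2 - p²)
√(z(1409, -304) - 4451219) = √((2 - 1*(-304)²) - 4451219) = √((2 - 1*92416) - 4451219) = √((2 - 92416) - 4451219) = √(-92414 - 4451219) = √(-4543633) = I*√4543633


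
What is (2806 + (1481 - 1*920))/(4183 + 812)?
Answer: 91/135 ≈ 0.67407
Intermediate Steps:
(2806 + (1481 - 1*920))/(4183 + 812) = (2806 + (1481 - 920))/4995 = (2806 + 561)*(1/4995) = 3367*(1/4995) = 91/135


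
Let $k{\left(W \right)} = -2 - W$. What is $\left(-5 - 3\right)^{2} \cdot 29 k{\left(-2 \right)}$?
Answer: $0$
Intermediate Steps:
$\left(-5 - 3\right)^{2} \cdot 29 k{\left(-2 \right)} = \left(-5 - 3\right)^{2} \cdot 29 \left(-2 - -2\right) = \left(-8\right)^{2} \cdot 29 \left(-2 + 2\right) = 64 \cdot 29 \cdot 0 = 1856 \cdot 0 = 0$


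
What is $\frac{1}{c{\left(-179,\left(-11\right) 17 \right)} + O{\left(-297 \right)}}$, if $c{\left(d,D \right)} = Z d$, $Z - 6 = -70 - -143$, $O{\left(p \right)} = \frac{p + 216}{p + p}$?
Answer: $- \frac{22}{311099} \approx -7.0717 \cdot 10^{-5}$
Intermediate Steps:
$O{\left(p \right)} = \frac{216 + p}{2 p}$
$Z = 79$ ($Z = 6 - -73 = 6 + \left(-70 + 143\right) = 6 + 73 = 79$)
$c{\left(d,D \right)} = 79 d$
$\frac{1}{c{\left(-179,\left(-11\right) 17 \right)} + O{\left(-297 \right)}} = \frac{1}{79 \left(-179\right) + \frac{216 - 297}{2 \left(-297\right)}} = \frac{1}{-14141 + \frac{1}{2} \left(- \frac{1}{297}\right) \left(-81\right)} = \frac{1}{-14141 + \frac{3}{22}} = \frac{1}{- \frac{311099}{22}} = - \frac{22}{311099}$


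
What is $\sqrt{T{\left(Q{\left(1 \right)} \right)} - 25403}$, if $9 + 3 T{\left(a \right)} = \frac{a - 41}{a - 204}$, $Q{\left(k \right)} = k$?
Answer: $\frac{i \sqrt{9422578326}}{609} \approx 159.39 i$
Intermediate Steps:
$T{\left(a \right)} = -3 + \frac{-41 + a}{3 \left(-204 + a\right)}$ ($T{\left(a \right)} = -3 + \frac{\left(a - 41\right) \frac{1}{a - 204}}{3} = -3 + \frac{\left(-41 + a\right) \frac{1}{-204 + a}}{3} = -3 + \frac{\frac{1}{-204 + a} \left(-41 + a\right)}{3} = -3 + \frac{-41 + a}{3 \left(-204 + a\right)}$)
$\sqrt{T{\left(Q{\left(1 \right)} \right)} - 25403} = \sqrt{\frac{1795 - 8}{3 \left(-204 + 1\right)} - 25403} = \sqrt{\frac{1795 - 8}{3 \left(-203\right)} - 25403} = \sqrt{\frac{1}{3} \left(- \frac{1}{203}\right) 1787 - 25403} = \sqrt{- \frac{1787}{609} - 25403} = \sqrt{- \frac{15472214}{609}} = \frac{i \sqrt{9422578326}}{609}$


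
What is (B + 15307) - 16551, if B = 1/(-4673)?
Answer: -5813213/4673 ≈ -1244.0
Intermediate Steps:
B = -1/4673 ≈ -0.00021400
(B + 15307) - 16551 = (-1/4673 + 15307) - 16551 = 71529610/4673 - 16551 = -5813213/4673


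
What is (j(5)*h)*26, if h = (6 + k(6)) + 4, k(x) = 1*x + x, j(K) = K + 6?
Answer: 6292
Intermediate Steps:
j(K) = 6 + K
k(x) = 2*x (k(x) = x + x = 2*x)
h = 22 (h = (6 + 2*6) + 4 = (6 + 12) + 4 = 18 + 4 = 22)
(j(5)*h)*26 = ((6 + 5)*22)*26 = (11*22)*26 = 242*26 = 6292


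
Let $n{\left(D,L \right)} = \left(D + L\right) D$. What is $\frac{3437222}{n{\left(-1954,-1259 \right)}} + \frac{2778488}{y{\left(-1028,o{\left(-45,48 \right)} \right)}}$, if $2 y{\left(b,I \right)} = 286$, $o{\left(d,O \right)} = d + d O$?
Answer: $\frac{8722200220661}{448891443} \approx 19431.0$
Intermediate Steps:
$o{\left(d,O \right)} = d + O d$
$y{\left(b,I \right)} = 143$ ($y{\left(b,I \right)} = \frac{1}{2} \cdot 286 = 143$)
$n{\left(D,L \right)} = D \left(D + L\right)$
$\frac{3437222}{n{\left(-1954,-1259 \right)}} + \frac{2778488}{y{\left(-1028,o{\left(-45,48 \right)} \right)}} = \frac{3437222}{\left(-1954\right) \left(-1954 - 1259\right)} + \frac{2778488}{143} = \frac{3437222}{\left(-1954\right) \left(-3213\right)} + 2778488 \cdot \frac{1}{143} = \frac{3437222}{6278202} + \frac{2778488}{143} = 3437222 \cdot \frac{1}{6278202} + \frac{2778488}{143} = \frac{1718611}{3139101} + \frac{2778488}{143} = \frac{8722200220661}{448891443}$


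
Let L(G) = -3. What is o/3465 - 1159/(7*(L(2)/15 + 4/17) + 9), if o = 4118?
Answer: -112705909/907830 ≈ -124.15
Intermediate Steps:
o/3465 - 1159/(7*(L(2)/15 + 4/17) + 9) = 4118/3465 - 1159/(7*(-3/15 + 4/17) + 9) = 4118*(1/3465) - 1159/(7*(-3*1/15 + 4*(1/17)) + 9) = 4118/3465 - 1159/(7*(-⅕ + 4/17) + 9) = 4118/3465 - 1159/(7*(3/85) + 9) = 4118/3465 - 1159/(21/85 + 9) = 4118/3465 - 1159/786/85 = 4118/3465 - 1159*85/786 = 4118/3465 - 98515/786 = -112705909/907830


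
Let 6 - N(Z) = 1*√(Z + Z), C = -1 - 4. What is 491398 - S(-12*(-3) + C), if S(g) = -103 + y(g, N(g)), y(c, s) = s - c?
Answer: 491526 + √62 ≈ 4.9153e+5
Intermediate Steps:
C = -5
N(Z) = 6 - √2*√Z (N(Z) = 6 - √(Z + Z) = 6 - √(2*Z) = 6 - √2*√Z)
S(g) = -97 - g - √2*√g (S(g) = -103 + ((6 - √2*√g) - g) = -103 + (6 - g - √2*√g) = -97 - g - √2*√g)
491398 - S(-12*(-3) + C) = 491398 - (-97 - (-12*(-3) - 5) - √2*√(-12*(-3) - 5)) = 491398 - (-97 - (36 - 5) - √2*√(36 - 5)) = 491398 - (-97 - 1*31 - √2*√31) = 491398 - (-97 - 31 - √62) = 491398 - (-128 - √62) = 491398 + (128 + √62) = 491526 + √62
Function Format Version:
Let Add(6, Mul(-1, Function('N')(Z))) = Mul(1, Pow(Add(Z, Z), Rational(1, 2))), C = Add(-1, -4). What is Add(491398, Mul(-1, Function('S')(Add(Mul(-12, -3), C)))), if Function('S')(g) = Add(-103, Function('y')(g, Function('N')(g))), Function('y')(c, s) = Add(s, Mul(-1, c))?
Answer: Add(491526, Pow(62, Rational(1, 2))) ≈ 4.9153e+5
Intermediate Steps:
C = -5
Function('N')(Z) = Add(6, Mul(-1, Pow(2, Rational(1, 2)), Pow(Z, Rational(1, 2)))) (Function('N')(Z) = Add(6, Mul(-1, Mul(1, Pow(Add(Z, Z), Rational(1, 2))))) = Add(6, Mul(-1, Mul(1, Pow(Mul(2, Z), Rational(1, 2))))) = Add(6, Mul(-1, Mul(1, Mul(Pow(2, Rational(1, 2)), Pow(Z, Rational(1, 2)))))) = Add(6, Mul(-1, Mul(Pow(2, Rational(1, 2)), Pow(Z, Rational(1, 2))))) = Add(6, Mul(-1, Pow(2, Rational(1, 2)), Pow(Z, Rational(1, 2)))))
Function('S')(g) = Add(-97, Mul(-1, g), Mul(-1, Pow(2, Rational(1, 2)), Pow(g, Rational(1, 2)))) (Function('S')(g) = Add(-103, Add(Add(6, Mul(-1, Pow(2, Rational(1, 2)), Pow(g, Rational(1, 2)))), Mul(-1, g))) = Add(-103, Add(6, Mul(-1, g), Mul(-1, Pow(2, Rational(1, 2)), Pow(g, Rational(1, 2))))) = Add(-97, Mul(-1, g), Mul(-1, Pow(2, Rational(1, 2)), Pow(g, Rational(1, 2)))))
Add(491398, Mul(-1, Function('S')(Add(Mul(-12, -3), C)))) = Add(491398, Mul(-1, Add(-97, Mul(-1, Add(Mul(-12, -3), -5)), Mul(-1, Pow(2, Rational(1, 2)), Pow(Add(Mul(-12, -3), -5), Rational(1, 2)))))) = Add(491398, Mul(-1, Add(-97, Mul(-1, Add(36, -5)), Mul(-1, Pow(2, Rational(1, 2)), Pow(Add(36, -5), Rational(1, 2)))))) = Add(491398, Mul(-1, Add(-97, Mul(-1, 31), Mul(-1, Pow(2, Rational(1, 2)), Pow(31, Rational(1, 2)))))) = Add(491398, Mul(-1, Add(-97, -31, Mul(-1, Pow(62, Rational(1, 2)))))) = Add(491398, Mul(-1, Add(-128, Mul(-1, Pow(62, Rational(1, 2)))))) = Add(491398, Add(128, Pow(62, Rational(1, 2)))) = Add(491526, Pow(62, Rational(1, 2)))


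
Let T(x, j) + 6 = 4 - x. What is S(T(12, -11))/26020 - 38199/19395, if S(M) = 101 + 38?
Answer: -13216561/6728772 ≈ -1.9642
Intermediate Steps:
T(x, j) = -2 - x (T(x, j) = -6 + (4 - x) = -2 - x)
S(M) = 139
S(T(12, -11))/26020 - 38199/19395 = 139/26020 - 38199/19395 = 139*(1/26020) - 38199*1/19395 = 139/26020 - 12733/6465 = -13216561/6728772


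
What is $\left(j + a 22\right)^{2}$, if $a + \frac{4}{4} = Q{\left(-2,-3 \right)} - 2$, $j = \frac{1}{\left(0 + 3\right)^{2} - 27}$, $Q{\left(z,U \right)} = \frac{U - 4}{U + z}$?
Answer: $\frac{10067929}{8100} \approx 1243.0$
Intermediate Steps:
$Q{\left(z,U \right)} = \frac{-4 + U}{U + z}$
$j = - \frac{1}{18}$ ($j = \frac{1}{3^{2} - 27} = \frac{1}{9 - 27} = \frac{1}{-18} = - \frac{1}{18} \approx -0.055556$)
$a = - \frac{8}{5}$ ($a = -1 - \left(2 - \frac{-4 - 3}{-3 - 2}\right) = -1 - \left(2 - \frac{1}{-5} \left(-7\right)\right) = -1 - \frac{3}{5} = - \frac{8}{5} \approx -1.6$)
$\left(j + a 22\right)^{2} = \left(- \frac{1}{18} - \frac{176}{5}\right)^{2} = \left(- \frac{3173}{90}\right)^{2} = \frac{10067929}{8100}$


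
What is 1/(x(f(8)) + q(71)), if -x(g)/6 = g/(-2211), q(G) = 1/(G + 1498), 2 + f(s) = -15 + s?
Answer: -1156353/27505 ≈ -42.042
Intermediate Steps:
f(s) = -17 + s (f(s) = -2 + (-15 + s) = -17 + s)
q(G) = 1/(1498 + G)
x(g) = 2*g/737 (x(g) = -6*g/(-2211) = -6*g*(-1)/2211 = -(-2)*g/737 = 2*g/737)
1/(x(f(8)) + q(71)) = 1/(2*(-17 + 8)/737 + 1/(1498 + 71)) = 1/((2/737)*(-9) + 1/1569) = 1/(-18/737 + 1/1569) = 1/(-27505/1156353) = -1156353/27505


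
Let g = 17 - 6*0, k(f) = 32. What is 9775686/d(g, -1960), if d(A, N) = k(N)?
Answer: 4887843/16 ≈ 3.0549e+5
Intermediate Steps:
g = 17 (g = 17 + 0 = 17)
d(A, N) = 32
9775686/d(g, -1960) = 9775686/32 = 9775686*(1/32) = 4887843/16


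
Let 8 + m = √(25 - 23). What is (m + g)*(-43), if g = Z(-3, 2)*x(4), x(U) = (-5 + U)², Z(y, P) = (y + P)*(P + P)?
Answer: 516 - 43*√2 ≈ 455.19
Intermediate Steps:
Z(y, P) = 2*P*(P + y) (Z(y, P) = (P + y)*(2*P) = 2*P*(P + y))
m = -8 + √2 (m = -8 + √(25 - 23) = -8 + √2 ≈ -6.5858)
g = -4 (g = (2*2*(2 - 3))*(-5 + 4)² = (2*2*(-1))*(-1)² = -4*1 = -4)
(m + g)*(-43) = ((-8 + √2) - 4)*(-43) = (-12 + √2)*(-43) = 516 - 43*√2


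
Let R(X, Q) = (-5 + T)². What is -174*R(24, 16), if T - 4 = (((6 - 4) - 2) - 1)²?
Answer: 0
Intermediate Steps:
T = 5 (T = 4 + (((6 - 4) - 2) - 1)² = 4 + ((2 - 2) - 1)² = 4 + (0 - 1)² = 4 + (-1)² = 4 + 1 = 5)
R(X, Q) = 0 (R(X, Q) = (-5 + 5)² = 0² = 0)
-174*R(24, 16) = -174*0 = 0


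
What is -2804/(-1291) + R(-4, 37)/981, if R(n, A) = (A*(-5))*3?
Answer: 678073/422157 ≈ 1.6062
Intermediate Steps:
R(n, A) = -15*A (R(n, A) = -5*A*3 = -15*A)
-2804/(-1291) + R(-4, 37)/981 = -2804/(-1291) - 15*37/981 = -2804*(-1/1291) - 555*1/981 = 2804/1291 - 185/327 = 678073/422157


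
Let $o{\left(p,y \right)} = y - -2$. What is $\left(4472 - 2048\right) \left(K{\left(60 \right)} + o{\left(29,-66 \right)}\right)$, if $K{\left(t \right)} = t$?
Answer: $-9696$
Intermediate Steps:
$o{\left(p,y \right)} = 2 + y$ ($o{\left(p,y \right)} = y + 2 = 2 + y$)
$\left(4472 - 2048\right) \left(K{\left(60 \right)} + o{\left(29,-66 \right)}\right) = \left(4472 - 2048\right) \left(60 + \left(2 - 66\right)\right) = 2424 \left(60 - 64\right) = 2424 \left(-4\right) = -9696$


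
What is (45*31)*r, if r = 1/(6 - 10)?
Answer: -1395/4 ≈ -348.75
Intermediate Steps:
r = -¼ (r = 1/(-4) = -¼ ≈ -0.25000)
(45*31)*r = (45*31)*(-¼) = 1395*(-¼) = -1395/4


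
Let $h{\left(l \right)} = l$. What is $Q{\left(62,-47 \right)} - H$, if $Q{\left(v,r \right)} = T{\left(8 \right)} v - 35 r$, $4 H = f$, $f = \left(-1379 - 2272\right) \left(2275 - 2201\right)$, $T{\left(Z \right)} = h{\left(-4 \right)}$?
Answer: $\frac{137881}{2} \approx 68941.0$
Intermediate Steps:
$T{\left(Z \right)} = -4$
$f = -270174$ ($f = \left(-3651\right) 74 = -270174$)
$H = - \frac{135087}{2}$ ($H = \frac{1}{4} \left(-270174\right) = - \frac{135087}{2} \approx -67544.0$)
$Q{\left(v,r \right)} = - 35 r - 4 v$ ($Q{\left(v,r \right)} = - 4 v - 35 r = - 35 r - 4 v$)
$Q{\left(62,-47 \right)} - H = \left(\left(-35\right) \left(-47\right) - 248\right) - - \frac{135087}{2} = \left(1645 - 248\right) + \frac{135087}{2} = 1397 + \frac{135087}{2} = \frac{137881}{2}$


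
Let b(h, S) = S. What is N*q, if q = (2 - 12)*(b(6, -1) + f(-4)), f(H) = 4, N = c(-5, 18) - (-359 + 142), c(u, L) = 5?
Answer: -6660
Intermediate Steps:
N = 222 (N = 5 - (-359 + 142) = 5 - 1*(-217) = 5 + 217 = 222)
q = -30 (q = (2 - 12)*(-1 + 4) = -10*3 = -30)
N*q = 222*(-30) = -6660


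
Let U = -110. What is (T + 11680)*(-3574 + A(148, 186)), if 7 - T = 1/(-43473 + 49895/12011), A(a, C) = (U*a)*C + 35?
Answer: -18498433038332713733/522104308 ≈ -3.5431e+10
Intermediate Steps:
A(a, C) = 35 - 110*C*a (A(a, C) = (-110*a)*C + 35 = -110*C*a + 35 = 35 - 110*C*a)
T = 3654742167/522104308 (T = 7 - 1/(-43473 + 49895/12011) = 7 - 1/(-522104308/12011) = 7 - 1*(-12011/522104308) = 7 + 12011/522104308 = 3654742167/522104308 ≈ 7.0000)
(T + 11680)*(-3574 + A(148, 186)) = (3654742167/522104308 + 11680)*(-3574 + (35 - 110*186*148)) = 6101833059607*(-3574 + (35 - 3028080))/522104308 = 6101833059607*(-3574 - 3028045)/522104308 = (6101833059607/522104308)*(-3031619) = -18498433038332713733/522104308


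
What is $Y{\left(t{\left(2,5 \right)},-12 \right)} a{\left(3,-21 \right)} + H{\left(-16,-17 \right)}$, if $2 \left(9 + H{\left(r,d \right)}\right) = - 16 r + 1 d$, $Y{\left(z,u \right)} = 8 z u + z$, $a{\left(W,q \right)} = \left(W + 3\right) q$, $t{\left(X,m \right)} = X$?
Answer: $\frac{48101}{2} \approx 24051.0$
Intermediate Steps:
$a{\left(W,q \right)} = q \left(3 + W\right)$ ($a{\left(W,q \right)} = \left(3 + W\right) q = q \left(3 + W\right)$)
$Y{\left(z,u \right)} = z + 8 u z$ ($Y{\left(z,u \right)} = 8 u z + z = z + 8 u z$)
$H{\left(r,d \right)} = -9 + \frac{d}{2} - 8 r$ ($H{\left(r,d \right)} = -9 + \frac{- 16 r + 1 d}{2} = -9 + \frac{- 16 r + d}{2} = -9 + \frac{d - 16 r}{2} = -9 + \left(\frac{d}{2} - 8 r\right) = -9 + \frac{d}{2} - 8 r$)
$Y{\left(t{\left(2,5 \right)},-12 \right)} a{\left(3,-21 \right)} + H{\left(-16,-17 \right)} = 2 \left(1 + 8 \left(-12\right)\right) \left(- 21 \left(3 + 3\right)\right) - - \frac{221}{2} = 2 \left(1 - 96\right) \left(\left(-21\right) 6\right) - - \frac{221}{2} = 2 \left(-95\right) \left(-126\right) + \frac{221}{2} = \left(-190\right) \left(-126\right) + \frac{221}{2} = 23940 + \frac{221}{2} = \frac{48101}{2}$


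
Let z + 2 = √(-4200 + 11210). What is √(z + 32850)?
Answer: √(32848 + √7010) ≈ 181.47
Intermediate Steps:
z = -2 + √7010 (z = -2 + √(-4200 + 11210) = -2 + √7010 ≈ 81.726)
√(z + 32850) = √((-2 + √7010) + 32850) = √(32848 + √7010)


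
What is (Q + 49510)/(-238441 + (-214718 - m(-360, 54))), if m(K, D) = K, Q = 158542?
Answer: -208052/452799 ≈ -0.45948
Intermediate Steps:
(Q + 49510)/(-238441 + (-214718 - m(-360, 54))) = (158542 + 49510)/(-238441 + (-214718 - 1*(-360))) = 208052/(-238441 + (-214718 + 360)) = 208052/(-238441 - 214358) = 208052/(-452799) = 208052*(-1/452799) = -208052/452799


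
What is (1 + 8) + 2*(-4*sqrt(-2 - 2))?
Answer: 9 - 16*I ≈ 9.0 - 16.0*I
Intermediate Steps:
(1 + 8) + 2*(-4*sqrt(-2 - 2)) = 9 + 2*(-8*I) = 9 - 16*I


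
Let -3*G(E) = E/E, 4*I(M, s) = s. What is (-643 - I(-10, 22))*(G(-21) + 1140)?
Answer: -4434443/6 ≈ -7.3907e+5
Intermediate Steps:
I(M, s) = s/4
G(E) = -⅓ (G(E) = -E/(3*E) = -⅓*1 = -⅓)
(-643 - I(-10, 22))*(G(-21) + 1140) = (-643 - 22/4)*(-⅓ + 1140) = (-643 - 1*11/2)*(3419/3) = (-643 - 11/2)*(3419/3) = -1297/2*3419/3 = -4434443/6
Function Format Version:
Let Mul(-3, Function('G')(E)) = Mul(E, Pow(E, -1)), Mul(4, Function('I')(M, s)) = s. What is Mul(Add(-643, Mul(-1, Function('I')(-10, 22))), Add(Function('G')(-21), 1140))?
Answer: Rational(-4434443, 6) ≈ -7.3907e+5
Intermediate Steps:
Function('I')(M, s) = Mul(Rational(1, 4), s)
Function('G')(E) = Rational(-1, 3) (Function('G')(E) = Mul(Rational(-1, 3), Mul(E, Pow(E, -1))) = Mul(Rational(-1, 3), 1) = Rational(-1, 3))
Mul(Add(-643, Mul(-1, Function('I')(-10, 22))), Add(Function('G')(-21), 1140)) = Mul(Add(-643, Mul(-1, Mul(Rational(1, 4), 22))), Add(Rational(-1, 3), 1140)) = Mul(Add(-643, Mul(-1, Rational(11, 2))), Rational(3419, 3)) = Mul(Add(-643, Rational(-11, 2)), Rational(3419, 3)) = Mul(Rational(-1297, 2), Rational(3419, 3)) = Rational(-4434443, 6)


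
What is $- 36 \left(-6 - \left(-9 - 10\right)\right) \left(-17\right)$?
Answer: $7956$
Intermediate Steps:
$- 36 \left(-6 - \left(-9 - 10\right)\right) \left(-17\right) = - 36 \left(-6 - -19\right) \left(-17\right) = - 36 \left(-6 + 19\right) \left(-17\right) = \left(-36\right) 13 \left(-17\right) = \left(-468\right) \left(-17\right) = 7956$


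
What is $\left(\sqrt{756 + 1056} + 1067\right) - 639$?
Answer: $428 + 2 \sqrt{453} \approx 470.57$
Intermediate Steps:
$\left(\sqrt{756 + 1056} + 1067\right) - 639 = \left(\sqrt{1812} + 1067\right) - 639 = \left(2 \sqrt{453} + 1067\right) - 639 = \left(1067 + 2 \sqrt{453}\right) - 639 = 428 + 2 \sqrt{453}$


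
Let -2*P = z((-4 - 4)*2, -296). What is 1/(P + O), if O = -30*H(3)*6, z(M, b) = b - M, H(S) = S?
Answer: -1/400 ≈ -0.0025000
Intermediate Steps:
O = -540 (O = -30*3*6 = -90*6 = -540)
P = 140 (P = -(-296 - (-4 - 4)*2)/2 = -(-296 - (-8)*2)/2 = -(-296 - 1*(-16))/2 = -(-296 + 16)/2 = -½*(-280) = 140)
1/(P + O) = 1/(140 - 540) = 1/(-400) = -1/400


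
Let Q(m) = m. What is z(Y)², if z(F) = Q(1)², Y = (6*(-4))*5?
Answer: 1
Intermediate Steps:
Y = -120 (Y = -24*5 = -120)
z(F) = 1 (z(F) = 1² = 1)
z(Y)² = 1² = 1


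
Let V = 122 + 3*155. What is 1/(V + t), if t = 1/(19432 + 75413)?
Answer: 94845/55674016 ≈ 0.0017036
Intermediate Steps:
V = 587 (V = 122 + 465 = 587)
t = 1/94845 ≈ 1.0544e-5
1/(V + t) = 1/(587 + 1/94845) = 1/(55674016/94845) = 94845/55674016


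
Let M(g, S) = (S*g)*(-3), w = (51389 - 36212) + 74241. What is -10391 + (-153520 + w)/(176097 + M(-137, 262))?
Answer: -2948811691/283779 ≈ -10391.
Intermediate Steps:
w = 89418 (w = 15177 + 74241 = 89418)
M(g, S) = -3*S*g
-10391 + (-153520 + w)/(176097 + M(-137, 262)) = -10391 + (-153520 + 89418)/(176097 - 3*262*(-137)) = -10391 - 64102/(176097 + 107682) = -10391 - 64102/283779 = -2948811691/283779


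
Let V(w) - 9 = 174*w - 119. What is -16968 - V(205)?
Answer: -52528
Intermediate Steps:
V(w) = -110 + 174*w (V(w) = 9 + (174*w - 119) = 9 + (-119 + 174*w) = -110 + 174*w)
-16968 - V(205) = -16968 - (-110 + 174*205) = -16968 - (-110 + 35670) = -16968 - 1*35560 = -16968 - 35560 = -52528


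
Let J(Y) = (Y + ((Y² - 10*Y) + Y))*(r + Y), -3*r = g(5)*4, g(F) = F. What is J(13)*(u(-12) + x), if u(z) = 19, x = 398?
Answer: 171665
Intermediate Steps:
r = -20/3 (r = -5*4/3 = -⅓*20 = -20/3 ≈ -6.6667)
J(Y) = (-20/3 + Y)*(Y² - 8*Y) (J(Y) = (Y + ((Y² - 10*Y) + Y))*(-20/3 + Y) = (Y + (Y² - 9*Y))*(-20/3 + Y) = (Y² - 8*Y)*(-20/3 + Y) = (-20/3 + Y)*(Y² - 8*Y))
J(13)*(u(-12) + x) = ((⅓)*13*(160 - 44*13 + 3*13²))*(19 + 398) = ((⅓)*13*(160 - 572 + 3*169))*417 = ((⅓)*13*(160 - 572 + 507))*417 = ((⅓)*13*95)*417 = (1235/3)*417 = 171665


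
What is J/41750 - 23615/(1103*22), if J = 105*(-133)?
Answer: -66240047/50655275 ≈ -1.3077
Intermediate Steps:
J = -13965
J/41750 - 23615/(1103*22) = -13965/41750 - 23615/(1103*22) = -13965*1/41750 - 23615/24266 = -2793/8350 - 23615*1/24266 = -2793/8350 - 23615/24266 = -66240047/50655275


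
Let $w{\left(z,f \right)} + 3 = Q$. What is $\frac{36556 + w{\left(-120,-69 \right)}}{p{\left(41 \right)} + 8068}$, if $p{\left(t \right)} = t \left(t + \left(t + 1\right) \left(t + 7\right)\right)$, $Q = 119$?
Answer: $\frac{36672}{92405} \approx 0.39686$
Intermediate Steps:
$w{\left(z,f \right)} = 116$ ($w{\left(z,f \right)} = -3 + 119 = 116$)
$p{\left(t \right)} = t \left(t + \left(1 + t\right) \left(7 + t\right)\right)$
$\frac{36556 + w{\left(-120,-69 \right)}}{p{\left(41 \right)} + 8068} = \frac{36556 + 116}{41 \left(7 + 41^{2} + 9 \cdot 41\right) + 8068} = \frac{36672}{41 \left(7 + 1681 + 369\right) + 8068} = \frac{36672}{41 \cdot 2057 + 8068} = \frac{36672}{84337 + 8068} = \frac{36672}{92405}$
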